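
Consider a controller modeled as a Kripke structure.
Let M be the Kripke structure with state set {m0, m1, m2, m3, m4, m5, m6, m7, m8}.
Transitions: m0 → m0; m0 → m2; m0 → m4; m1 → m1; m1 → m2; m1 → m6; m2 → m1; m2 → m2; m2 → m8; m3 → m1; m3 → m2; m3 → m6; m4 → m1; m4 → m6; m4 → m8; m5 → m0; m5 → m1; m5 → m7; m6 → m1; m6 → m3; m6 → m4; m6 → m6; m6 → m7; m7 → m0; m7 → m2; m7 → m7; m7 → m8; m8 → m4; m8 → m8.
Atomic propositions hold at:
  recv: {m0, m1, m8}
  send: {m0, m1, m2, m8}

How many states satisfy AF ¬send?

Sat(¬send) = {m3, m4, m5, m6, m7}
AF ¬send: least fixpoint, start Z0 = {m3, m4, m5, m6, m7}, add states with every successor in Z. Already a fixed point.
Sat(AF ¬send) = {m3, m4, m5, m6, m7}
|Sat(AF ¬send)| = |{m3, m4, m5, m6, m7}| = 5.

5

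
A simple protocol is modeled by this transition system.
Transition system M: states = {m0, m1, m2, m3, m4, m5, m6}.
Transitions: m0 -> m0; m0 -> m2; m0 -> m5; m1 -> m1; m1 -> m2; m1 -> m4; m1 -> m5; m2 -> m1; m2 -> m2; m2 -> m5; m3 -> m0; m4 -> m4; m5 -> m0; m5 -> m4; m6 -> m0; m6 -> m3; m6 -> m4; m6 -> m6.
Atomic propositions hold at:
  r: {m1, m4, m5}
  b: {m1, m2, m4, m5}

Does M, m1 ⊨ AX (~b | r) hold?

Sat(~b) = {m0, m3, m6}
Sat(~b | r) = {m0, m1, m3, m4, m5, m6}
Sat(AX (~b | r)) = {s : every successor in {m0, m1, m3, m4, m5, m6}} = {m3, m4, m5, m6}
m1 ∉ Sat(AX (~b | r)) = {m3, m4, m5, m6}, so the formula does not hold at m1.

No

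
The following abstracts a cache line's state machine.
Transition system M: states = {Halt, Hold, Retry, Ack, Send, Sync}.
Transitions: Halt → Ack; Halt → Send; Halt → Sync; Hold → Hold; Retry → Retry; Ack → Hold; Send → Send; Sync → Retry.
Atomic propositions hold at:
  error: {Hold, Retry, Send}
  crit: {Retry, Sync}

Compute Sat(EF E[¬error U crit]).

{Halt, Retry, Sync}

Sat(¬error) = {Halt, Ack, Sync}
E[¬error U crit]: least fixpoint, start Z0 = Sat(crit) = {Retry, Sync}, add states in Sat(¬error) with some successor in Z. Z1 = {Halt, Retry, Sync}; fixed.
Sat(E[¬error U crit]) = {Halt, Retry, Sync}
EF E[¬error U crit]: least fixpoint, start Z0 = {Halt, Retry, Sync}, add states with some successor in Z. Already a fixed point.
Sat(EF E[¬error U crit]) = {Halt, Retry, Sync}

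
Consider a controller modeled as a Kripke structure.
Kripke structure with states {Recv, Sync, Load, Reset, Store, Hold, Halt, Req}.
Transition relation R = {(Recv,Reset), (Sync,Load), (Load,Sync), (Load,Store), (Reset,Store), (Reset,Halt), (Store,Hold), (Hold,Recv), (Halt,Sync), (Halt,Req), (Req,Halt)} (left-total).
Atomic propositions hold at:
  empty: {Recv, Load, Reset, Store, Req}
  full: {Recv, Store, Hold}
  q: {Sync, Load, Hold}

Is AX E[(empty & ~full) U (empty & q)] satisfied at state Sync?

Sat(~full) = {Sync, Load, Reset, Halt, Req}
Sat(empty & ~full) = {Load, Reset, Req}
Sat(empty & q) = {Load}
E[(empty & ~full) U (empty & q)]: least fixpoint, start Z0 = Sat((empty & q)) = {Load}, add states in Sat(empty & ~full) with some successor in Z. Already a fixed point.
Sat(E[(empty & ~full) U (empty & q)]) = {Load}
Sat(AX E[(empty & ~full) U (empty & q)]) = {s : every successor in {Load}} = {Sync}
Sync ∈ Sat(AX E[(empty & ~full) U (empty & q)]) = {Sync}, so the formula holds at Sync.

Yes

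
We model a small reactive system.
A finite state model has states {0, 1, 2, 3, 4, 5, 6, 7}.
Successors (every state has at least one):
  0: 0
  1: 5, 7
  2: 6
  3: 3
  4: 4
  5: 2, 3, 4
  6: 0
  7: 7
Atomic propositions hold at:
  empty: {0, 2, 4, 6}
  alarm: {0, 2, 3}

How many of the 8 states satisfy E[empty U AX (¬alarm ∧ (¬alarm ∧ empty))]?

Sat(¬alarm) = {1, 4, 5, 6, 7}
Sat(¬alarm ∧ empty) = {4, 6}
Sat(¬alarm ∧ (¬alarm ∧ empty)) = {4, 6}
Sat(AX (¬alarm ∧ (¬alarm ∧ empty))) = {s : every successor in {4, 6}} = {2, 4}
E[empty U AX (¬alarm ∧ (¬alarm ∧ empty))]: least fixpoint, start Z0 = Sat(AX (¬alarm ∧ (¬alarm ∧ empty))) = {2, 4}, add states in Sat(empty) with some successor in Z. Already a fixed point.
Sat(E[empty U AX (¬alarm ∧ (¬alarm ∧ empty))]) = {2, 4}
|Sat(E[empty U AX (¬alarm ∧ (¬alarm ∧ empty))])| = |{2, 4}| = 2.

2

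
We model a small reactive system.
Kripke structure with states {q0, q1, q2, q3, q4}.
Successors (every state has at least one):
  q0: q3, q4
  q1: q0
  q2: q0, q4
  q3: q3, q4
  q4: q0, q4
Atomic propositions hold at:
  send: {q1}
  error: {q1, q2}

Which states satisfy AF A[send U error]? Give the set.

{q1, q2}

A[send U error]: least fixpoint, start Z0 = Sat(error) = {q1, q2}, add states in Sat(send) with every successor in Z. Already a fixed point.
Sat(A[send U error]) = {q1, q2}
AF A[send U error]: least fixpoint, start Z0 = {q1, q2}, add states with every successor in Z. Already a fixed point.
Sat(AF A[send U error]) = {q1, q2}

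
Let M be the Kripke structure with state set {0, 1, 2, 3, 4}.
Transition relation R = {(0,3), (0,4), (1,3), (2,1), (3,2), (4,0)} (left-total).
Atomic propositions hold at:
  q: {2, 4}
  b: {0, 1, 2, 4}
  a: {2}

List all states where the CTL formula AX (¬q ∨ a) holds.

Sat(¬q) = {0, 1, 3}
Sat(¬q ∨ a) = {0, 1, 2, 3}
Sat(AX (¬q ∨ a)) = {s : every successor in {0, 1, 2, 3}} = {1, 2, 3, 4}

{1, 2, 3, 4}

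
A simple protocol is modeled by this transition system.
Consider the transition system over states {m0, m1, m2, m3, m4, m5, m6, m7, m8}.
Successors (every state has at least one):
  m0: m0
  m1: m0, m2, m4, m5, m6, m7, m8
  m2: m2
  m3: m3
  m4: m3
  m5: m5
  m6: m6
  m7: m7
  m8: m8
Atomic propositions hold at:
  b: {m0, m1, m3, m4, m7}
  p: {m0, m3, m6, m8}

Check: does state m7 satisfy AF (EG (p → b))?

Yes

Sat(p → b) = {m0, m1, m2, m3, m4, m5, m7}
EG (p → b): greatest fixpoint, start Z0 = {m0, m1, m2, m3, m4, m5, m7}, keep only states in Sat with some successor in Z. Already a fixed point.
Sat(EG (p → b)) = {m0, m1, m2, m3, m4, m5, m7}
AF (EG (p → b)): least fixpoint, start Z0 = {m0, m1, m2, m3, m4, m5, m7}, add states with every successor in Z. Already a fixed point.
Sat(AF (EG (p → b))) = {m0, m1, m2, m3, m4, m5, m7}
m7 ∈ Sat(AF (EG (p → b))) = {m0, m1, m2, m3, m4, m5, m7}, so the formula holds at m7.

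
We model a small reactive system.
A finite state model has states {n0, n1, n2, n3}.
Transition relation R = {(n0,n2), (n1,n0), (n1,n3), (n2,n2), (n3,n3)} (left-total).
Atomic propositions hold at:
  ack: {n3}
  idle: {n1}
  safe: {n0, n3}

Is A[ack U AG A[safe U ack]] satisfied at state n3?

Yes

A[safe U ack]: least fixpoint, start Z0 = Sat(ack) = {n3}, add states in Sat(safe) with every successor in Z. Already a fixed point.
Sat(A[safe U ack]) = {n3}
AG A[safe U ack]: greatest fixpoint, start Z0 = {n3}, keep only states in Sat with every successor in Z. Already a fixed point.
Sat(AG A[safe U ack]) = {n3}
A[ack U AG A[safe U ack]]: least fixpoint, start Z0 = Sat(AG A[safe U ack]) = {n3}, add states in Sat(ack) with every successor in Z. Already a fixed point.
Sat(A[ack U AG A[safe U ack]]) = {n3}
n3 ∈ Sat(A[ack U AG A[safe U ack]]) = {n3}, so the formula holds at n3.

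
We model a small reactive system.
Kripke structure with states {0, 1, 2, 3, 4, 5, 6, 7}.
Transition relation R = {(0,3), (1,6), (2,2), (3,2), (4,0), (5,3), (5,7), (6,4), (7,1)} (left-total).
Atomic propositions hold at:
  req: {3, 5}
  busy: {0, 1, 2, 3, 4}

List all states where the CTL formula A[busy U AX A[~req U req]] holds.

Sat(~req) = {0, 1, 2, 4, 6, 7}
A[~req U req]: least fixpoint, start Z0 = Sat(req) = {3, 5}, add states in Sat(~req) with every successor in Z. Z1 = {0, 3, 5}; Z2 = {0, 3, 4, 5}; Z3 = {0, 3, 4, 5, 6}; Z4 = {0, 1, 3, 4, 5, 6}; Z5 = {0, 1, 3, 4, 5, 6, 7}; fixed.
Sat(A[~req U req]) = {0, 1, 3, 4, 5, 6, 7}
Sat(AX A[~req U req]) = {s : every successor in {0, 1, 3, 4, 5, 6, 7}} = {0, 1, 4, 5, 6, 7}
A[busy U AX A[~req U req]]: least fixpoint, start Z0 = Sat(AX A[~req U req]) = {0, 1, 4, 5, 6, 7}, add states in Sat(busy) with every successor in Z. Already a fixed point.
Sat(A[busy U AX A[~req U req]]) = {0, 1, 4, 5, 6, 7}

{0, 1, 4, 5, 6, 7}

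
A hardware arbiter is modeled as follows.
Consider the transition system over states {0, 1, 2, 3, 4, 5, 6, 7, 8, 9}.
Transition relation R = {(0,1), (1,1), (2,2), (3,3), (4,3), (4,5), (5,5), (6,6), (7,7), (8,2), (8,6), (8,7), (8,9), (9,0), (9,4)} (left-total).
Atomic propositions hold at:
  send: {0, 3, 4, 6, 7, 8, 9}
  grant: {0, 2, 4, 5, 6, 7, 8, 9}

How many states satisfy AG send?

3

AG send: greatest fixpoint, start Z0 = {0, 3, 4, 6, 7, 8, 9}, keep only states in Sat with every successor in Z. Z1 = {3, 6, 7, 9}; Z2 = {3, 6, 7}; fixed.
Sat(AG send) = {3, 6, 7}
|Sat(AG send)| = |{3, 6, 7}| = 3.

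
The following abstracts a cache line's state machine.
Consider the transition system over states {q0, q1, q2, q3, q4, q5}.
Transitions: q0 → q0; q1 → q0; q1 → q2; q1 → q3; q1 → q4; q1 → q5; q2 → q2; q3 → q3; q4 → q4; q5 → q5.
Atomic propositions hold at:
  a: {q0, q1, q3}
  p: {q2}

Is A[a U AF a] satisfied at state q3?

Yes

AF a: least fixpoint, start Z0 = {q0, q1, q3}, add states with every successor in Z. Already a fixed point.
Sat(AF a) = {q0, q1, q3}
A[a U AF a]: least fixpoint, start Z0 = Sat(AF a) = {q0, q1, q3}, add states in Sat(a) with every successor in Z. Already a fixed point.
Sat(A[a U AF a]) = {q0, q1, q3}
q3 ∈ Sat(A[a U AF a]) = {q0, q1, q3}, so the formula holds at q3.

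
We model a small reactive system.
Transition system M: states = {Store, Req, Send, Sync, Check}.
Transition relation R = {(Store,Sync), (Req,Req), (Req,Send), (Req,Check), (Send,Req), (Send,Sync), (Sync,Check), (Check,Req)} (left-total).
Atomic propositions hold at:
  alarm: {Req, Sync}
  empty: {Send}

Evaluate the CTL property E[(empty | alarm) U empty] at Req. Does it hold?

Yes

Sat(empty | alarm) = {Req, Send, Sync}
E[(empty | alarm) U empty]: least fixpoint, start Z0 = Sat(empty) = {Send}, add states in Sat(empty | alarm) with some successor in Z. Z1 = {Req, Send}; fixed.
Sat(E[(empty | alarm) U empty]) = {Req, Send}
Req ∈ Sat(E[(empty | alarm) U empty]) = {Req, Send}, so the formula holds at Req.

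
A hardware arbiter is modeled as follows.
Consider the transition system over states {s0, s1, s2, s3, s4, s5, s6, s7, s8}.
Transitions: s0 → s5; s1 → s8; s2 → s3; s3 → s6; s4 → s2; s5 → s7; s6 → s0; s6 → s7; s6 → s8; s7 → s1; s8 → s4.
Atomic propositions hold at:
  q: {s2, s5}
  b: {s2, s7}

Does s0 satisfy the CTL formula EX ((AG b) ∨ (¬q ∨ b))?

No

AG b: greatest fixpoint, start Z0 = {s2, s7}, keep only states in Sat with every successor in Z. Z1 = ∅; fixed.
Sat(AG b) = ∅
Sat(¬q) = {s0, s1, s3, s4, s6, s7, s8}
Sat(¬q ∨ b) = {s0, s1, s2, s3, s4, s6, s7, s8}
Sat((AG b) ∨ (¬q ∨ b)) = {s0, s1, s2, s3, s4, s6, s7, s8}
Sat(EX ((AG b) ∨ (¬q ∨ b))) = {s : some successor in {s0, s1, s2, s3, s4, s6, s7, s8}} = {s1, s2, s3, s4, s5, s6, s7, s8}
s0 ∉ Sat(EX ((AG b) ∨ (¬q ∨ b))) = {s1, s2, s3, s4, s5, s6, s7, s8}, so the formula does not hold at s0.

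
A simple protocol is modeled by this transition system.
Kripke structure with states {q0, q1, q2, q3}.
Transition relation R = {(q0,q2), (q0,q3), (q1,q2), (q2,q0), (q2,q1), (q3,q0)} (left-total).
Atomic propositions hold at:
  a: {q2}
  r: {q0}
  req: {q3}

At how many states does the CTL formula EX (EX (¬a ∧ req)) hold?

Sat(¬a) = {q0, q1, q3}
Sat(¬a ∧ req) = {q3}
Sat(EX (¬a ∧ req)) = {s : some successor in {q3}} = {q0}
Sat(EX (EX (¬a ∧ req))) = {s : some successor in {q0}} = {q2, q3}
|Sat(EX (EX (¬a ∧ req)))| = |{q2, q3}| = 2.

2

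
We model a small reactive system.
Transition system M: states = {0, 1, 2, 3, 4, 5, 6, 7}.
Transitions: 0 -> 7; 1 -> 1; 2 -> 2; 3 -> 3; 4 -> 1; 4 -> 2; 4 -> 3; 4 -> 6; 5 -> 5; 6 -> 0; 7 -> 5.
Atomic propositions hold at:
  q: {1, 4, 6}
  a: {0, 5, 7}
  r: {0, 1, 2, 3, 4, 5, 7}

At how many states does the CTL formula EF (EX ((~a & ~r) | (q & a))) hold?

1

Sat(~a) = {1, 2, 3, 4, 6}
Sat(~r) = {6}
Sat(~a & ~r) = {6}
Sat(q & a) = ∅
Sat((~a & ~r) | (q & a)) = {6}
Sat(EX ((~a & ~r) | (q & a))) = {s : some successor in {6}} = {4}
EF (EX ((~a & ~r) | (q & a))): least fixpoint, start Z0 = {4}, add states with some successor in Z. Already a fixed point.
Sat(EF (EX ((~a & ~r) | (q & a)))) = {4}
|Sat(EF (EX ((~a & ~r) | (q & a))))| = |{4}| = 1.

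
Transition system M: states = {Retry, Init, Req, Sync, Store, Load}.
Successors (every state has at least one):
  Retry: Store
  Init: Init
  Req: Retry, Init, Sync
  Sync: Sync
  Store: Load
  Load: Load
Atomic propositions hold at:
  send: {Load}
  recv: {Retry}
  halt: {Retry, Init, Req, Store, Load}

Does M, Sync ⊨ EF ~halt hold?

Sat(~halt) = {Sync}
EF ~halt: least fixpoint, start Z0 = {Sync}, add states with some successor in Z. Z1 = {Req, Sync}; fixed.
Sat(EF ~halt) = {Req, Sync}
Sync ∈ Sat(EF ~halt) = {Req, Sync}, so the formula holds at Sync.

Yes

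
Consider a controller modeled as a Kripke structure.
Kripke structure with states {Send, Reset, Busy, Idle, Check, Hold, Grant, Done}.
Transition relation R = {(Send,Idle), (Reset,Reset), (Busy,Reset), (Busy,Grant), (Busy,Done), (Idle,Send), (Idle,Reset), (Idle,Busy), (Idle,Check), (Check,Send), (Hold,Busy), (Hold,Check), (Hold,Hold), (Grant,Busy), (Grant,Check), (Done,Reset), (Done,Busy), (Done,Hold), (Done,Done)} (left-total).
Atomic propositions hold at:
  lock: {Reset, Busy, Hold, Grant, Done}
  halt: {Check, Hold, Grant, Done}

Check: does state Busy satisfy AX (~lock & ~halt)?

No

Sat(~lock) = {Send, Idle, Check}
Sat(~halt) = {Send, Reset, Busy, Idle}
Sat(~lock & ~halt) = {Send, Idle}
Sat(AX (~lock & ~halt)) = {s : every successor in {Send, Idle}} = {Send, Check}
Busy ∉ Sat(AX (~lock & ~halt)) = {Send, Check}, so the formula does not hold at Busy.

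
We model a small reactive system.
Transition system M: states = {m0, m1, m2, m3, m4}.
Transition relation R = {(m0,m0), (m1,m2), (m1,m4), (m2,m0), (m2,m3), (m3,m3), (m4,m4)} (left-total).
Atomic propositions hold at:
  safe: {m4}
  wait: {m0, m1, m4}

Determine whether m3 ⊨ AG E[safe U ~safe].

Sat(~safe) = {m0, m1, m2, m3}
E[safe U ~safe]: least fixpoint, start Z0 = Sat(~safe) = {m0, m1, m2, m3}, add states in Sat(safe) with some successor in Z. Already a fixed point.
Sat(E[safe U ~safe]) = {m0, m1, m2, m3}
AG E[safe U ~safe]: greatest fixpoint, start Z0 = {m0, m1, m2, m3}, keep only states in Sat with every successor in Z. Z1 = {m0, m2, m3}; fixed.
Sat(AG E[safe U ~safe]) = {m0, m2, m3}
m3 ∈ Sat(AG E[safe U ~safe]) = {m0, m2, m3}, so the formula holds at m3.

Yes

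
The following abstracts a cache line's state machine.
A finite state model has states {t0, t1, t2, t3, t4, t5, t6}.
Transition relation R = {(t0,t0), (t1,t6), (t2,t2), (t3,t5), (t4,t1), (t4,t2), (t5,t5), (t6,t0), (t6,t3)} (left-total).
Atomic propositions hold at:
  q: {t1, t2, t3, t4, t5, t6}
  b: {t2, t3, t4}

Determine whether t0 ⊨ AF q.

AF q: least fixpoint, start Z0 = {t1, t2, t3, t4, t5, t6}, add states with every successor in Z. Already a fixed point.
Sat(AF q) = {t1, t2, t3, t4, t5, t6}
t0 ∉ Sat(AF q) = {t1, t2, t3, t4, t5, t6}, so the formula does not hold at t0.

No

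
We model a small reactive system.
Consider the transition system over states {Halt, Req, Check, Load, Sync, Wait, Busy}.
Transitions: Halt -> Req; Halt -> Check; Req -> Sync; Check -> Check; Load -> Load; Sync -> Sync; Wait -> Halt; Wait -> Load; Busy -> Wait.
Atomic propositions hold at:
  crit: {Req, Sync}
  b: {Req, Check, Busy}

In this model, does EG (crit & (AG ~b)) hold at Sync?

Yes

Sat(~b) = {Halt, Load, Sync, Wait}
AG ~b: greatest fixpoint, start Z0 = {Halt, Load, Sync, Wait}, keep only states in Sat with every successor in Z. Z1 = {Load, Sync, Wait}; Z2 = {Load, Sync}; fixed.
Sat(AG ~b) = {Load, Sync}
Sat(crit & (AG ~b)) = {Sync}
EG (crit & (AG ~b)): greatest fixpoint, start Z0 = {Sync}, keep only states in Sat with some successor in Z. Already a fixed point.
Sat(EG (crit & (AG ~b))) = {Sync}
Sync ∈ Sat(EG (crit & (AG ~b))) = {Sync}, so the formula holds at Sync.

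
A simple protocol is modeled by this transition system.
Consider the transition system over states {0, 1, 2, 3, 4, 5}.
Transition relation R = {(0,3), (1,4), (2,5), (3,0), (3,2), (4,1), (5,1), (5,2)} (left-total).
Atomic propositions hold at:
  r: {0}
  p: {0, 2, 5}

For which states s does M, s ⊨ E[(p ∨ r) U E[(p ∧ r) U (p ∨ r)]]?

{0, 2, 5}

Sat(p ∨ r) = {0, 2, 5}
Sat(p ∧ r) = {0}
E[(p ∧ r) U (p ∨ r)]: least fixpoint, start Z0 = Sat((p ∨ r)) = {0, 2, 5}, add states in Sat(p ∧ r) with some successor in Z. Already a fixed point.
Sat(E[(p ∧ r) U (p ∨ r)]) = {0, 2, 5}
E[(p ∨ r) U E[(p ∧ r) U (p ∨ r)]]: least fixpoint, start Z0 = Sat(E[(p ∧ r) U (p ∨ r)]) = {0, 2, 5}, add states in Sat(p ∨ r) with some successor in Z. Already a fixed point.
Sat(E[(p ∨ r) U E[(p ∧ r) U (p ∨ r)]]) = {0, 2, 5}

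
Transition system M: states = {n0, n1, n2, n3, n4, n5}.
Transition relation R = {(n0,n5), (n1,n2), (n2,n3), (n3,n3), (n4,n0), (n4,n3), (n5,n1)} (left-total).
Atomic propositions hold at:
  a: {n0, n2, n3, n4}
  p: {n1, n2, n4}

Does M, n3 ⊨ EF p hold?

EF p: least fixpoint, start Z0 = {n1, n2, n4}, add states with some successor in Z. Z1 = {n1, n2, n4, n5}; Z2 = {n0, n1, n2, n4, n5}; fixed.
Sat(EF p) = {n0, n1, n2, n4, n5}
n3 ∉ Sat(EF p) = {n0, n1, n2, n4, n5}, so the formula does not hold at n3.

No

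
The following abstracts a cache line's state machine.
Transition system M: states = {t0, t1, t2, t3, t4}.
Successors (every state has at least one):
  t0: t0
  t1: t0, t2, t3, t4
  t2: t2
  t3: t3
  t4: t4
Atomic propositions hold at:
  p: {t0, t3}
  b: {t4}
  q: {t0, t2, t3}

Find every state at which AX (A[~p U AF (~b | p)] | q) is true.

{t0, t2, t3}

Sat(~p) = {t1, t2, t4}
Sat(~b) = {t0, t1, t2, t3}
Sat(~b | p) = {t0, t1, t2, t3}
AF (~b | p): least fixpoint, start Z0 = {t0, t1, t2, t3}, add states with every successor in Z. Already a fixed point.
Sat(AF (~b | p)) = {t0, t1, t2, t3}
A[~p U AF (~b | p)]: least fixpoint, start Z0 = Sat(AF (~b | p)) = {t0, t1, t2, t3}, add states in Sat(~p) with every successor in Z. Already a fixed point.
Sat(A[~p U AF (~b | p)]) = {t0, t1, t2, t3}
Sat(A[~p U AF (~b | p)] | q) = {t0, t1, t2, t3}
Sat(AX (A[~p U AF (~b | p)] | q)) = {s : every successor in {t0, t1, t2, t3}} = {t0, t2, t3}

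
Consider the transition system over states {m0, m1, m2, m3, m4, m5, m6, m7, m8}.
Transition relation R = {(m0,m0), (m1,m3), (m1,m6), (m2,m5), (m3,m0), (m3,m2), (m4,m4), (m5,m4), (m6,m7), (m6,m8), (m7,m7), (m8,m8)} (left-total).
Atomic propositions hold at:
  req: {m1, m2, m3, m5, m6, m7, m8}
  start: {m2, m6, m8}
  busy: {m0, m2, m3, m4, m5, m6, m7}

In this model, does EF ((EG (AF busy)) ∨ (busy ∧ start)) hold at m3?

Yes

AF busy: least fixpoint, start Z0 = {m0, m2, m3, m4, m5, m6, m7}, add states with every successor in Z. Z1 = {m0, m1, m2, m3, m4, m5, m6, m7}; fixed.
Sat(AF busy) = {m0, m1, m2, m3, m4, m5, m6, m7}
EG (AF busy): greatest fixpoint, start Z0 = {m0, m1, m2, m3, m4, m5, m6, m7}, keep only states in Sat with some successor in Z. Already a fixed point.
Sat(EG (AF busy)) = {m0, m1, m2, m3, m4, m5, m6, m7}
Sat(busy ∧ start) = {m2, m6}
Sat((EG (AF busy)) ∨ (busy ∧ start)) = {m0, m1, m2, m3, m4, m5, m6, m7}
EF ((EG (AF busy)) ∨ (busy ∧ start)): least fixpoint, start Z0 = {m0, m1, m2, m3, m4, m5, m6, m7}, add states with some successor in Z. Already a fixed point.
Sat(EF ((EG (AF busy)) ∨ (busy ∧ start))) = {m0, m1, m2, m3, m4, m5, m6, m7}
m3 ∈ Sat(EF ((EG (AF busy)) ∨ (busy ∧ start))) = {m0, m1, m2, m3, m4, m5, m6, m7}, so the formula holds at m3.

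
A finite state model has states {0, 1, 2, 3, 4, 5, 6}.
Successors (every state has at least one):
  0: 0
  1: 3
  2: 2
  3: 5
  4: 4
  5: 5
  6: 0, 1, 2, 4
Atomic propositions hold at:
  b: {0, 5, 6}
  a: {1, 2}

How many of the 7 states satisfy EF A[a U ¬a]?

Sat(¬a) = {0, 3, 4, 5, 6}
A[a U ¬a]: least fixpoint, start Z0 = Sat(¬a) = {0, 3, 4, 5, 6}, add states in Sat(a) with every successor in Z. Z1 = {0, 1, 3, 4, 5, 6}; fixed.
Sat(A[a U ¬a]) = {0, 1, 3, 4, 5, 6}
EF A[a U ¬a]: least fixpoint, start Z0 = {0, 1, 3, 4, 5, 6}, add states with some successor in Z. Already a fixed point.
Sat(EF A[a U ¬a]) = {0, 1, 3, 4, 5, 6}
|Sat(EF A[a U ¬a])| = |{0, 1, 3, 4, 5, 6}| = 6.

6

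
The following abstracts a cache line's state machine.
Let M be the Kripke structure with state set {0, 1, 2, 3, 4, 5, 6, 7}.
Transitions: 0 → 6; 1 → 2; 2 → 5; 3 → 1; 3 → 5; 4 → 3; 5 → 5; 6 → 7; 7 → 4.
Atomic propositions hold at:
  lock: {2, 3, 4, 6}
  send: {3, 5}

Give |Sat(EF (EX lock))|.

6

Sat(EX lock) = {s : some successor in {2, 3, 4, 6}} = {0, 1, 4, 7}
EF (EX lock): least fixpoint, start Z0 = {0, 1, 4, 7}, add states with some successor in Z. Z1 = {0, 1, 3, 4, 6, 7}; fixed.
Sat(EF (EX lock)) = {0, 1, 3, 4, 6, 7}
|Sat(EF (EX lock))| = |{0, 1, 3, 4, 6, 7}| = 6.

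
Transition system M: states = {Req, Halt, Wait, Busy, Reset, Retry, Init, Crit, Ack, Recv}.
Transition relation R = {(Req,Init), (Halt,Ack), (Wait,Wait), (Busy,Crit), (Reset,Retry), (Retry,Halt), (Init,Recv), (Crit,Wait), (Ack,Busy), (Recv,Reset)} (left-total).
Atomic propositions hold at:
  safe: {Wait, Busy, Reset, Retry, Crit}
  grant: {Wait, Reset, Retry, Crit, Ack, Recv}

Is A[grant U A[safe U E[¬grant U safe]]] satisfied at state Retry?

Yes

Sat(¬grant) = {Req, Halt, Busy, Init}
E[¬grant U safe]: least fixpoint, start Z0 = Sat(safe) = {Wait, Busy, Reset, Retry, Crit}, add states in Sat(¬grant) with some successor in Z. Already a fixed point.
Sat(E[¬grant U safe]) = {Wait, Busy, Reset, Retry, Crit}
A[safe U E[¬grant U safe]]: least fixpoint, start Z0 = Sat(E[¬grant U safe]) = {Wait, Busy, Reset, Retry, Crit}, add states in Sat(safe) with every successor in Z. Already a fixed point.
Sat(A[safe U E[¬grant U safe]]) = {Wait, Busy, Reset, Retry, Crit}
A[grant U A[safe U E[¬grant U safe]]]: least fixpoint, start Z0 = Sat(A[safe U E[¬grant U safe]]) = {Wait, Busy, Reset, Retry, Crit}, add states in Sat(grant) with every successor in Z. Z1 = {Wait, Busy, Reset, Retry, Crit, Ack, Recv}; fixed.
Sat(A[grant U A[safe U E[¬grant U safe]]]) = {Wait, Busy, Reset, Retry, Crit, Ack, Recv}
Retry ∈ Sat(A[grant U A[safe U E[¬grant U safe]]]) = {Wait, Busy, Reset, Retry, Crit, Ack, Recv}, so the formula holds at Retry.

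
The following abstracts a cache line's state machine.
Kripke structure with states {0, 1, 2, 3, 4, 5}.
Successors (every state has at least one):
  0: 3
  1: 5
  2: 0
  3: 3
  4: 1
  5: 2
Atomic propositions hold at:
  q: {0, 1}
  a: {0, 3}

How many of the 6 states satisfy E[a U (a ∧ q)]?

Sat(a ∧ q) = {0}
E[a U (a ∧ q)]: least fixpoint, start Z0 = Sat((a ∧ q)) = {0}, add states in Sat(a) with some successor in Z. Already a fixed point.
Sat(E[a U (a ∧ q)]) = {0}
|Sat(E[a U (a ∧ q)])| = |{0}| = 1.

1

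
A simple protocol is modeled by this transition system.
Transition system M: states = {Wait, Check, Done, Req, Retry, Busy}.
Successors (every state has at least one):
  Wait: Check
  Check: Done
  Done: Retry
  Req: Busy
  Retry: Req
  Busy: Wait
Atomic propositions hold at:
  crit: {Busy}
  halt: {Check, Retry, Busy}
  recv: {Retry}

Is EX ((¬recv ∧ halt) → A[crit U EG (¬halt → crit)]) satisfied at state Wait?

Sat(¬recv) = {Wait, Check, Done, Req, Busy}
Sat(¬recv ∧ halt) = {Check, Busy}
Sat(¬halt) = {Wait, Done, Req}
Sat(¬halt → crit) = {Check, Retry, Busy}
EG (¬halt → crit): greatest fixpoint, start Z0 = {Check, Retry, Busy}, keep only states in Sat with some successor in Z. Z1 = ∅; fixed.
Sat(EG (¬halt → crit)) = ∅
A[crit U EG (¬halt → crit)]: least fixpoint, start Z0 = Sat(EG (¬halt → crit)) = ∅, add states in Sat(crit) with every successor in Z. Already a fixed point.
Sat(A[crit U EG (¬halt → crit)]) = ∅
Sat((¬recv ∧ halt) → A[crit U EG (¬halt → crit)]) = {Wait, Done, Req, Retry}
Sat(EX ((¬recv ∧ halt) → A[crit U EG (¬halt → crit)])) = {s : some successor in {Wait, Done, Req, Retry}} = {Check, Done, Retry, Busy}
Wait ∉ Sat(EX ((¬recv ∧ halt) → A[crit U EG (¬halt → crit)])) = {Check, Done, Retry, Busy}, so the formula does not hold at Wait.

No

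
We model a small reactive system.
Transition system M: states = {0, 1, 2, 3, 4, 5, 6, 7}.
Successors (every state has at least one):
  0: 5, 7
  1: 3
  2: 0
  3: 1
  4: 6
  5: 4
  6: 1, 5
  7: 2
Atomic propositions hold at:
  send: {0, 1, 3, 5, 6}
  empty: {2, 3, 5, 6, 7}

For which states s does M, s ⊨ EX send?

{0, 1, 2, 3, 4, 6}

Sat(EX send) = {s : some successor in {0, 1, 3, 5, 6}} = {0, 1, 2, 3, 4, 6}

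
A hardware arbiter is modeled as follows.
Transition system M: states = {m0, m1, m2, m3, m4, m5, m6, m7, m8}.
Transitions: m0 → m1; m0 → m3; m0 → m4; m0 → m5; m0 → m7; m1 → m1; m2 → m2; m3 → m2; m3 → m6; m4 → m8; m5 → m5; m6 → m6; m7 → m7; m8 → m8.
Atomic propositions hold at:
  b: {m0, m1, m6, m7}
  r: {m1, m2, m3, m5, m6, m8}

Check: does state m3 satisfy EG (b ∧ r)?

Sat(b ∧ r) = {m1, m6}
EG (b ∧ r): greatest fixpoint, start Z0 = {m1, m6}, keep only states in Sat with some successor in Z. Already a fixed point.
Sat(EG (b ∧ r)) = {m1, m6}
m3 ∉ Sat(EG (b ∧ r)) = {m1, m6}, so the formula does not hold at m3.

No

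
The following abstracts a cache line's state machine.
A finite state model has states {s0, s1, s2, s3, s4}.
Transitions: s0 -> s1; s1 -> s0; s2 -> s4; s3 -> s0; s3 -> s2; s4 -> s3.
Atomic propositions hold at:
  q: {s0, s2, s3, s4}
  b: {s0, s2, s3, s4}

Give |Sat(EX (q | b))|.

Sat(q | b) = {s0, s2, s3, s4}
Sat(EX (q | b)) = {s : some successor in {s0, s2, s3, s4}} = {s1, s2, s3, s4}
|Sat(EX (q | b))| = |{s1, s2, s3, s4}| = 4.

4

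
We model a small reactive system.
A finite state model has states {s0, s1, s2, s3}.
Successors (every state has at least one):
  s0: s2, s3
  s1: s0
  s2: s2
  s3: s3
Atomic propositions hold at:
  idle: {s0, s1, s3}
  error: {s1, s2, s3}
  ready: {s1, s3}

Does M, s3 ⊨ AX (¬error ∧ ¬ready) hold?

Sat(¬error) = {s0}
Sat(¬ready) = {s0, s2}
Sat(¬error ∧ ¬ready) = {s0}
Sat(AX (¬error ∧ ¬ready)) = {s : every successor in {s0}} = {s1}
s3 ∉ Sat(AX (¬error ∧ ¬ready)) = {s1}, so the formula does not hold at s3.

No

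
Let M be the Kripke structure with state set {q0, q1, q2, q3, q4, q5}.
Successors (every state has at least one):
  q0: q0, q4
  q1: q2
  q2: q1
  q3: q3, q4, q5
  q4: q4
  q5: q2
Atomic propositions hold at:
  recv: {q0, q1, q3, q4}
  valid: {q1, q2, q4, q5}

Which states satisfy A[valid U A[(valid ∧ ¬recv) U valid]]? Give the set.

{q1, q2, q4, q5}

Sat(¬recv) = {q2, q5}
Sat(valid ∧ ¬recv) = {q2, q5}
A[(valid ∧ ¬recv) U valid]: least fixpoint, start Z0 = Sat(valid) = {q1, q2, q4, q5}, add states in Sat(valid ∧ ¬recv) with every successor in Z. Already a fixed point.
Sat(A[(valid ∧ ¬recv) U valid]) = {q1, q2, q4, q5}
A[valid U A[(valid ∧ ¬recv) U valid]]: least fixpoint, start Z0 = Sat(A[(valid ∧ ¬recv) U valid]) = {q1, q2, q4, q5}, add states in Sat(valid) with every successor in Z. Already a fixed point.
Sat(A[valid U A[(valid ∧ ¬recv) U valid]]) = {q1, q2, q4, q5}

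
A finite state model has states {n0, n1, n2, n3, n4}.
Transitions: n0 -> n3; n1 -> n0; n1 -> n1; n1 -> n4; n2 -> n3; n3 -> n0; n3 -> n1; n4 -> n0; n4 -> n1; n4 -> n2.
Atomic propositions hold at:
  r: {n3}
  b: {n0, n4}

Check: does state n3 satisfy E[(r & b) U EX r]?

Sat(r & b) = ∅
Sat(EX r) = {s : some successor in {n3}} = {n0, n2}
E[(r & b) U EX r]: least fixpoint, start Z0 = Sat(EX r) = {n0, n2}, add states in Sat(r & b) with some successor in Z. Already a fixed point.
Sat(E[(r & b) U EX r]) = {n0, n2}
n3 ∉ Sat(E[(r & b) U EX r]) = {n0, n2}, so the formula does not hold at n3.

No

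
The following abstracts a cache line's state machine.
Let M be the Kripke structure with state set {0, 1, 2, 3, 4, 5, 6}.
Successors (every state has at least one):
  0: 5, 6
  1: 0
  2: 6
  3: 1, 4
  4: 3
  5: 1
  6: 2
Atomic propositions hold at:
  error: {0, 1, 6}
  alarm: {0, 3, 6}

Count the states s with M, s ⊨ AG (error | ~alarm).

Sat(~alarm) = {1, 2, 4, 5}
Sat(error | ~alarm) = {0, 1, 2, 4, 5, 6}
AG (error | ~alarm): greatest fixpoint, start Z0 = {0, 1, 2, 4, 5, 6}, keep only states in Sat with every successor in Z. Z1 = {0, 1, 2, 5, 6}; fixed.
Sat(AG (error | ~alarm)) = {0, 1, 2, 5, 6}
|Sat(AG (error | ~alarm))| = |{0, 1, 2, 5, 6}| = 5.

5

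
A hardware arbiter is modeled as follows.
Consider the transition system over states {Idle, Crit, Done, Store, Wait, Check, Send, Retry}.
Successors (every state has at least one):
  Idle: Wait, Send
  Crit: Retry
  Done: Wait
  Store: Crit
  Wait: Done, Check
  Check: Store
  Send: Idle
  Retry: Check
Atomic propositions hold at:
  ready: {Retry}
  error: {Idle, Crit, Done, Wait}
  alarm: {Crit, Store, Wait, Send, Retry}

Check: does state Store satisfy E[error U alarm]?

Yes

E[error U alarm]: least fixpoint, start Z0 = Sat(alarm) = {Crit, Store, Wait, Send, Retry}, add states in Sat(error) with some successor in Z. Z1 = {Idle, Crit, Done, Store, Wait, Send, Retry}; fixed.
Sat(E[error U alarm]) = {Idle, Crit, Done, Store, Wait, Send, Retry}
Store ∈ Sat(E[error U alarm]) = {Idle, Crit, Done, Store, Wait, Send, Retry}, so the formula holds at Store.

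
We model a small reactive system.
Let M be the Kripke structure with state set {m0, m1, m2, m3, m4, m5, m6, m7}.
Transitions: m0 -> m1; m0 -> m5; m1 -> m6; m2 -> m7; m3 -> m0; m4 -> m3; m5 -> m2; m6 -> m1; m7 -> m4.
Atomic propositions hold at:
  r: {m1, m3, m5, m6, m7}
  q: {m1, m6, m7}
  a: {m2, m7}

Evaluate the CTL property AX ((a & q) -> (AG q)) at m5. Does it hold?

Yes

Sat(a & q) = {m7}
AG q: greatest fixpoint, start Z0 = {m1, m6, m7}, keep only states in Sat with every successor in Z. Z1 = {m1, m6}; fixed.
Sat(AG q) = {m1, m6}
Sat((a & q) -> (AG q)) = {m0, m1, m2, m3, m4, m5, m6}
Sat(AX ((a & q) -> (AG q))) = {s : every successor in {m0, m1, m2, m3, m4, m5, m6}} = {m0, m1, m3, m4, m5, m6, m7}
m5 ∈ Sat(AX ((a & q) -> (AG q))) = {m0, m1, m3, m4, m5, m6, m7}, so the formula holds at m5.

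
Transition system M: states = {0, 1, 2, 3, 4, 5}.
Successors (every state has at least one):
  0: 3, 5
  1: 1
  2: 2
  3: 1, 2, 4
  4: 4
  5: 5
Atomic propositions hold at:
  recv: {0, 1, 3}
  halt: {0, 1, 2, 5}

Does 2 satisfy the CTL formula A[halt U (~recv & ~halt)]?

Sat(~recv) = {2, 4, 5}
Sat(~halt) = {3, 4}
Sat(~recv & ~halt) = {4}
A[halt U (~recv & ~halt)]: least fixpoint, start Z0 = Sat((~recv & ~halt)) = {4}, add states in Sat(halt) with every successor in Z. Already a fixed point.
Sat(A[halt U (~recv & ~halt)]) = {4}
2 ∉ Sat(A[halt U (~recv & ~halt)]) = {4}, so the formula does not hold at 2.

No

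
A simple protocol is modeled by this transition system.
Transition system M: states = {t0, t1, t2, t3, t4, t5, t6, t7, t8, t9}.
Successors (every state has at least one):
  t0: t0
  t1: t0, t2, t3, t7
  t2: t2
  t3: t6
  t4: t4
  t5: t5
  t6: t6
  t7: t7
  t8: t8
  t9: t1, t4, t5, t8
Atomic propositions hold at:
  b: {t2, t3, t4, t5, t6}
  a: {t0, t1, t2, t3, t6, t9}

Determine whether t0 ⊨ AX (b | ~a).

No

Sat(~a) = {t4, t5, t7, t8}
Sat(b | ~a) = {t2, t3, t4, t5, t6, t7, t8}
Sat(AX (b | ~a)) = {s : every successor in {t2, t3, t4, t5, t6, t7, t8}} = {t2, t3, t4, t5, t6, t7, t8}
t0 ∉ Sat(AX (b | ~a)) = {t2, t3, t4, t5, t6, t7, t8}, so the formula does not hold at t0.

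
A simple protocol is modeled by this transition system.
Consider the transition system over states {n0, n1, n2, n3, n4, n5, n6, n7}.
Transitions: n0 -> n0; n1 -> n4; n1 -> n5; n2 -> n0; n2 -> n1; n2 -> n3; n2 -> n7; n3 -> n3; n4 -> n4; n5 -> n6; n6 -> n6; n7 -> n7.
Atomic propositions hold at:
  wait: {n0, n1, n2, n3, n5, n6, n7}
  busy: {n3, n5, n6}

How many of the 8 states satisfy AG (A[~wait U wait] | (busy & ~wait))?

5

Sat(~wait) = {n4}
A[~wait U wait]: least fixpoint, start Z0 = Sat(wait) = {n0, n1, n2, n3, n5, n6, n7}, add states in Sat(~wait) with every successor in Z. Already a fixed point.
Sat(A[~wait U wait]) = {n0, n1, n2, n3, n5, n6, n7}
Sat(busy & ~wait) = ∅
Sat(A[~wait U wait] | (busy & ~wait)) = {n0, n1, n2, n3, n5, n6, n7}
AG (A[~wait U wait] | (busy & ~wait)): greatest fixpoint, start Z0 = {n0, n1, n2, n3, n5, n6, n7}, keep only states in Sat with every successor in Z. Z1 = {n0, n2, n3, n5, n6, n7}; Z2 = {n0, n3, n5, n6, n7}; fixed.
Sat(AG (A[~wait U wait] | (busy & ~wait))) = {n0, n3, n5, n6, n7}
|Sat(AG (A[~wait U wait] | (busy & ~wait)))| = |{n0, n3, n5, n6, n7}| = 5.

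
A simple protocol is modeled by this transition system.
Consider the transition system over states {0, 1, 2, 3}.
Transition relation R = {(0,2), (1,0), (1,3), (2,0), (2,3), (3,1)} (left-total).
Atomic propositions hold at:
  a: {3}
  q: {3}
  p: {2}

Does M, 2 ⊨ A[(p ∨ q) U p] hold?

Yes

Sat(p ∨ q) = {2, 3}
A[(p ∨ q) U p]: least fixpoint, start Z0 = Sat(p) = {2}, add states in Sat(p ∨ q) with every successor in Z. Already a fixed point.
Sat(A[(p ∨ q) U p]) = {2}
2 ∈ Sat(A[(p ∨ q) U p]) = {2}, so the formula holds at 2.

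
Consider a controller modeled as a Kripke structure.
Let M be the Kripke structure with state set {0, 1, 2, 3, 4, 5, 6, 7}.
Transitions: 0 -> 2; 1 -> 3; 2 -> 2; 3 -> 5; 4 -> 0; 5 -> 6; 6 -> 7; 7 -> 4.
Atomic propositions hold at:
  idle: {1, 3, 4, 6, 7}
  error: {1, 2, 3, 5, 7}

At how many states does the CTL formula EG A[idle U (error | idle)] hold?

Sat(error | idle) = {1, 2, 3, 4, 5, 6, 7}
A[idle U (error | idle)]: least fixpoint, start Z0 = Sat((error | idle)) = {1, 2, 3, 4, 5, 6, 7}, add states in Sat(idle) with every successor in Z. Already a fixed point.
Sat(A[idle U (error | idle)]) = {1, 2, 3, 4, 5, 6, 7}
EG A[idle U (error | idle)]: greatest fixpoint, start Z0 = {1, 2, 3, 4, 5, 6, 7}, keep only states in Sat with some successor in Z. Z1 = {1, 2, 3, 5, 6, 7}; Z2 = {1, 2, 3, 5, 6}; Z3 = {1, 2, 3, 5}; Z4 = {1, 2, 3}; Z5 = {1, 2}; Z6 = {2}; fixed.
Sat(EG A[idle U (error | idle)]) = {2}
|Sat(EG A[idle U (error | idle)])| = |{2}| = 1.

1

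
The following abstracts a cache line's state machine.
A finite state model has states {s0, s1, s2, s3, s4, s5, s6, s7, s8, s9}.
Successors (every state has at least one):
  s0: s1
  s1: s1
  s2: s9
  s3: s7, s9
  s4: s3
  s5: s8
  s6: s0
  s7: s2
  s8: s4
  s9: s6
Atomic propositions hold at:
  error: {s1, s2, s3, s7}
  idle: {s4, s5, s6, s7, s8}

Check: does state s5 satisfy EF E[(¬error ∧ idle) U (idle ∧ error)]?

Yes

Sat(¬error) = {s0, s4, s5, s6, s8, s9}
Sat(¬error ∧ idle) = {s4, s5, s6, s8}
Sat(idle ∧ error) = {s7}
E[(¬error ∧ idle) U (idle ∧ error)]: least fixpoint, start Z0 = Sat((idle ∧ error)) = {s7}, add states in Sat(¬error ∧ idle) with some successor in Z. Already a fixed point.
Sat(E[(¬error ∧ idle) U (idle ∧ error)]) = {s7}
EF E[(¬error ∧ idle) U (idle ∧ error)]: least fixpoint, start Z0 = {s7}, add states with some successor in Z. Z1 = {s3, s7}; Z2 = {s3, s4, s7}; Z3 = {s3, s4, s7, s8}; Z4 = {s3, s4, s5, s7, s8}; fixed.
Sat(EF E[(¬error ∧ idle) U (idle ∧ error)]) = {s3, s4, s5, s7, s8}
s5 ∈ Sat(EF E[(¬error ∧ idle) U (idle ∧ error)]) = {s3, s4, s5, s7, s8}, so the formula holds at s5.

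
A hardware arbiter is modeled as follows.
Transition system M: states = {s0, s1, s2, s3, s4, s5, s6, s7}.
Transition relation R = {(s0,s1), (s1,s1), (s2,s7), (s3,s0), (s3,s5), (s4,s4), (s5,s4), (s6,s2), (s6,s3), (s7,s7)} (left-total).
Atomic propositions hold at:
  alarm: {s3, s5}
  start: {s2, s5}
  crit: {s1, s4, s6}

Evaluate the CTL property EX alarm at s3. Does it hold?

Sat(EX alarm) = {s : some successor in {s3, s5}} = {s3, s6}
s3 ∈ Sat(EX alarm) = {s3, s6}, so the formula holds at s3.

Yes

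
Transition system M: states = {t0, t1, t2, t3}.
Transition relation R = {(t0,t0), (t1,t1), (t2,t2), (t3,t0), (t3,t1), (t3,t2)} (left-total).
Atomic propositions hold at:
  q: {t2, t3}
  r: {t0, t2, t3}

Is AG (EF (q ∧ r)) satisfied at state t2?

Sat(q ∧ r) = {t2, t3}
EF (q ∧ r): least fixpoint, start Z0 = {t2, t3}, add states with some successor in Z. Already a fixed point.
Sat(EF (q ∧ r)) = {t2, t3}
AG (EF (q ∧ r)): greatest fixpoint, start Z0 = {t2, t3}, keep only states in Sat with every successor in Z. Z1 = {t2}; fixed.
Sat(AG (EF (q ∧ r))) = {t2}
t2 ∈ Sat(AG (EF (q ∧ r))) = {t2}, so the formula holds at t2.

Yes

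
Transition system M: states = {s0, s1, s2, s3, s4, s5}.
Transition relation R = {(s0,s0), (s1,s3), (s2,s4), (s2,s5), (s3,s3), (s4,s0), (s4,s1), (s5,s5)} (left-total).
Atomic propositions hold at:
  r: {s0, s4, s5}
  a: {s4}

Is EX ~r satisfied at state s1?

Sat(~r) = {s1, s2, s3}
Sat(EX ~r) = {s : some successor in {s1, s2, s3}} = {s1, s3, s4}
s1 ∈ Sat(EX ~r) = {s1, s3, s4}, so the formula holds at s1.

Yes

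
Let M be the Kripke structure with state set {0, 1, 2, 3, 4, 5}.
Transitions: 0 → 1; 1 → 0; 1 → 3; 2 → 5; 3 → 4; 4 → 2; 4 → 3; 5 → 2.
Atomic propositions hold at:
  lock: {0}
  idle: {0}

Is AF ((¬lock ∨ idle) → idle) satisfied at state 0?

Sat(¬lock) = {1, 2, 3, 4, 5}
Sat(¬lock ∨ idle) = {0, 1, 2, 3, 4, 5}
Sat((¬lock ∨ idle) → idle) = {0}
AF ((¬lock ∨ idle) → idle): least fixpoint, start Z0 = {0}, add states with every successor in Z. Already a fixed point.
Sat(AF ((¬lock ∨ idle) → idle)) = {0}
0 ∈ Sat(AF ((¬lock ∨ idle) → idle)) = {0}, so the formula holds at 0.

Yes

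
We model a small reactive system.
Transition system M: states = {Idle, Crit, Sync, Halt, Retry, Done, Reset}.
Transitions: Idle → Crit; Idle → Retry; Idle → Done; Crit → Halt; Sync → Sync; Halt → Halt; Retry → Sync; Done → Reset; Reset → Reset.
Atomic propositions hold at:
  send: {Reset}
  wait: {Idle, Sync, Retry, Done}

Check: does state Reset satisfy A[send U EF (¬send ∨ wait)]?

Sat(¬send) = {Idle, Crit, Sync, Halt, Retry, Done}
Sat(¬send ∨ wait) = {Idle, Crit, Sync, Halt, Retry, Done}
EF (¬send ∨ wait): least fixpoint, start Z0 = {Idle, Crit, Sync, Halt, Retry, Done}, add states with some successor in Z. Already a fixed point.
Sat(EF (¬send ∨ wait)) = {Idle, Crit, Sync, Halt, Retry, Done}
A[send U EF (¬send ∨ wait)]: least fixpoint, start Z0 = Sat(EF (¬send ∨ wait)) = {Idle, Crit, Sync, Halt, Retry, Done}, add states in Sat(send) with every successor in Z. Already a fixed point.
Sat(A[send U EF (¬send ∨ wait)]) = {Idle, Crit, Sync, Halt, Retry, Done}
Reset ∉ Sat(A[send U EF (¬send ∨ wait)]) = {Idle, Crit, Sync, Halt, Retry, Done}, so the formula does not hold at Reset.

No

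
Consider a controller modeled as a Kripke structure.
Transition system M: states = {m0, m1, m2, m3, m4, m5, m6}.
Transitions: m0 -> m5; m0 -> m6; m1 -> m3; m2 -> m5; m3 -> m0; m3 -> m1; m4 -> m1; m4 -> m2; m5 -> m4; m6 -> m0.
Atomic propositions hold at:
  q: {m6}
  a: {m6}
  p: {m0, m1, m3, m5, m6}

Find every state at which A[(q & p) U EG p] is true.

{m0, m1, m3, m6}

Sat(q & p) = {m6}
EG p: greatest fixpoint, start Z0 = {m0, m1, m3, m5, m6}, keep only states in Sat with some successor in Z. Z1 = {m0, m1, m3, m6}; fixed.
Sat(EG p) = {m0, m1, m3, m6}
A[(q & p) U EG p]: least fixpoint, start Z0 = Sat(EG p) = {m0, m1, m3, m6}, add states in Sat(q & p) with every successor in Z. Already a fixed point.
Sat(A[(q & p) U EG p]) = {m0, m1, m3, m6}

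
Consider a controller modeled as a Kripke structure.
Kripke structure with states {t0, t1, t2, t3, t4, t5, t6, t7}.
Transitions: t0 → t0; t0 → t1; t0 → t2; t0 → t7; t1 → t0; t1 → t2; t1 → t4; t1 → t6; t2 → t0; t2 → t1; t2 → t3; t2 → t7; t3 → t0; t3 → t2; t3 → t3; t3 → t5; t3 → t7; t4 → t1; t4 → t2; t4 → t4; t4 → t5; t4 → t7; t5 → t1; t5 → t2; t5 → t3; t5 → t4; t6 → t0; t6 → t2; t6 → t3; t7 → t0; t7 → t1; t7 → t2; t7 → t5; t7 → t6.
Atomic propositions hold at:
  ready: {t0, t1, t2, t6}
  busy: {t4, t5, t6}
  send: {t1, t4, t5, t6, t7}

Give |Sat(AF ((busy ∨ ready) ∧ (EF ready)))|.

Sat(busy ∨ ready) = {t0, t1, t2, t4, t5, t6}
EF ready: least fixpoint, start Z0 = {t0, t1, t2, t6}, add states with some successor in Z. Z1 = {t0, t1, t2, t3, t4, t5, t6, t7}; fixed.
Sat(EF ready) = {t0, t1, t2, t3, t4, t5, t6, t7}
Sat((busy ∨ ready) ∧ (EF ready)) = {t0, t1, t2, t4, t5, t6}
AF ((busy ∨ ready) ∧ (EF ready)): least fixpoint, start Z0 = {t0, t1, t2, t4, t5, t6}, add states with every successor in Z. Z1 = {t0, t1, t2, t4, t5, t6, t7}; fixed.
Sat(AF ((busy ∨ ready) ∧ (EF ready))) = {t0, t1, t2, t4, t5, t6, t7}
|Sat(AF ((busy ∨ ready) ∧ (EF ready)))| = |{t0, t1, t2, t4, t5, t6, t7}| = 7.

7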